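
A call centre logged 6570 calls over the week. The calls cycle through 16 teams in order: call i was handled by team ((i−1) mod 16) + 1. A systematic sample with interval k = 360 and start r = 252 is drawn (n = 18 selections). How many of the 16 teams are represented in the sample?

2

Consecutive selections differ by k = 360, so their team numbers differ by 360 mod 16 = 8.
gcd(360, 16) = 8, so the sample visits 16/8 = 2 distinct residues mod 16.
Start 252 is team 12; the teams hit are 4, 12.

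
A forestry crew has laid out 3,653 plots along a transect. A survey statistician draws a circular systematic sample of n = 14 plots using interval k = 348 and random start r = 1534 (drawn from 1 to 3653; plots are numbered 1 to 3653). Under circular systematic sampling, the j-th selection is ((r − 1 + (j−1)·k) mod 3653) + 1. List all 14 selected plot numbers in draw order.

Selection 1: 1534
Selection 2: 1534 + 348 = 1882
Selection 3: 1882 + 348 = 2230
Selection 4: 2230 + 348 = 2578
Selection 5: 2578 + 348 = 2926
Selection 6: 2926 + 348 = 3274
Selection 7: 3274 + 348 = 3622
Selection 8: 3622 + 348 = 3970 → 3970 − 3653 = 317
Selection 9: 317 + 348 = 665
Selection 10: 665 + 348 = 1013
Selection 11: 1013 + 348 = 1361
Selection 12: 1361 + 348 = 1709
Selection 13: 1709 + 348 = 2057
Selection 14: 2057 + 348 = 2405

1534, 1882, 2230, 2578, 2926, 3274, 3622, 317, 665, 1013, 1361, 1709, 2057, 2405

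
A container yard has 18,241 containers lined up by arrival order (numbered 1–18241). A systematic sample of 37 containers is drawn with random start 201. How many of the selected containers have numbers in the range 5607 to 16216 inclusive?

k = 18241/37 = 493
First selection ≥ 5607: 201 + ⌈(5607−201)/493⌉·493 = 201 + 11×493 = 5624
Last selection ≤ 16216: 201 + ⌊(16216−201)/493⌋·493 = 201 + 32×493 = 15977
Count = 32 − 11 + 1 = 22

22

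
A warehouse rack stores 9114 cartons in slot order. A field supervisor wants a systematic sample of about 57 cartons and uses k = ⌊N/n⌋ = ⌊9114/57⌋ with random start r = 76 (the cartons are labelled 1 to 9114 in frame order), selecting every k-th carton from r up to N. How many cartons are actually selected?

57

k = ⌊9114/57⌋ = 159
Achieved size = ⌊(9114 − 76)/159⌋ + 1 = ⌊9038/159⌋ + 1 = 56 + 1 = 57
(last selection: 76 + 56×159 = 8980 ≤ 9114; next would be 9139 > 9114)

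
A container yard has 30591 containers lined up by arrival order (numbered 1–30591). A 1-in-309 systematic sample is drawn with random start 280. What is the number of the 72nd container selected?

22219

k = 309
72nd selection = r + (72−1)·k = 280 + 71×309 = 280 + 21939 = 22219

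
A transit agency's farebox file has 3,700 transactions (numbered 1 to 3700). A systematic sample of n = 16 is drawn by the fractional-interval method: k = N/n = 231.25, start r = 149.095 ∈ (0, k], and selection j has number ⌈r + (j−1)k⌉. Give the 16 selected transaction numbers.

j=1: r + 0k = 149.095 → ⌈·⌉ = 150
j=2: r + 1k = 380.345 → ⌈·⌉ = 381
j=3: r + 2k = 611.595 → ⌈·⌉ = 612
j=4: r + 3k = 842.845 → ⌈·⌉ = 843
j=5: r + 4k = 1074.095 → ⌈·⌉ = 1075
j=6: r + 5k = 1305.345 → ⌈·⌉ = 1306
j=7: r + 6k = 1536.595 → ⌈·⌉ = 1537
j=8: r + 7k = 1767.845 → ⌈·⌉ = 1768
j=9: r + 8k = 1999.095 → ⌈·⌉ = 2000
j=10: r + 9k = 2230.345 → ⌈·⌉ = 2231
j=11: r + 10k = 2461.595 → ⌈·⌉ = 2462
j=12: r + 11k = 2692.845 → ⌈·⌉ = 2693
j=13: r + 12k = 2924.095 → ⌈·⌉ = 2925
j=14: r + 13k = 3155.345 → ⌈·⌉ = 3156
j=15: r + 14k = 3386.595 → ⌈·⌉ = 3387
j=16: r + 15k = 3617.845 → ⌈·⌉ = 3618

150, 381, 612, 843, 1075, 1306, 1537, 1768, 2000, 2231, 2462, 2693, 2925, 3156, 3387, 3618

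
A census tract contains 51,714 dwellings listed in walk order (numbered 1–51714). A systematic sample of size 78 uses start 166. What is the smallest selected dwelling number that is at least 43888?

43924

k = 51714/78 = 663
Steps past start: ⌈(43888 − 166)/663⌉ = ⌈43722/663⌉ = 66
Selected dwelling: 166 + 66×663 = 43924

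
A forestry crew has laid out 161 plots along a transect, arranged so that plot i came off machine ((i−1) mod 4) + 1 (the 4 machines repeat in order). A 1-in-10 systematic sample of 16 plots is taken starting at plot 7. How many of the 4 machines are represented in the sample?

Consecutive selections differ by k = 10, so their machine numbers differ by 10 mod 4 = 2.
gcd(10, 4) = 2, so the sample visits 4/2 = 2 distinct residues mod 4.
Start 7 is machine 3; the machines hit are 1, 3.

2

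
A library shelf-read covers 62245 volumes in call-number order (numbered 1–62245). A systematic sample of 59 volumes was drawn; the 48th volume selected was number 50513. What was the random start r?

k = 62245/59 = 1055
r = 50513 − (48−1)×1055 = 50513 − 49585 = 928

928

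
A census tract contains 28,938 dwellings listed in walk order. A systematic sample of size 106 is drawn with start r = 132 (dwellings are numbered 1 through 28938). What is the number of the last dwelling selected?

28797

k = 28938/106 = 273
106th selection = r + (106−1)·k = 132 + 105×273 = 132 + 28665 = 28797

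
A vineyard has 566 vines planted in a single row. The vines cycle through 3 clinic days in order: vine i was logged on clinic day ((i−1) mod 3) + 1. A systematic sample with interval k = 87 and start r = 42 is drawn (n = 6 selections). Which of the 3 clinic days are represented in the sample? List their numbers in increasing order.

Consecutive selections differ by k = 87, so their clinic day numbers differ by 87 mod 3 = 0.
gcd(87, 3) = 3, so the sample visits 3/3 = 1 distinct residues mod 3.
Start 42 is clinic day 3; the clinic days hit are 3.

3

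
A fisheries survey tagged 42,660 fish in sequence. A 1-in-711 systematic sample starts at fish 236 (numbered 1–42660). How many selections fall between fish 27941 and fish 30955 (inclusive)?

5

k = 711
First selection ≥ 27941: 236 + ⌈(27941−236)/711⌉·711 = 236 + 39×711 = 27965
Last selection ≤ 30955: 236 + ⌊(30955−236)/711⌋·711 = 236 + 43×711 = 30809
Count = 43 − 39 + 1 = 5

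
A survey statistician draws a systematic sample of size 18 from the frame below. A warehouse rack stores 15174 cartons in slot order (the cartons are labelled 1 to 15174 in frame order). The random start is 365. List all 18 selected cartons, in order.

k = N/n = 15174/18 = 843
carton 1: 365
carton 2: 365 + 843 = 1208
carton 3: 1208 + 843 = 2051
carton 4: 2051 + 843 = 2894
carton 5: 2894 + 843 = 3737
carton 6: 3737 + 843 = 4580
carton 7: 4580 + 843 = 5423
carton 8: 5423 + 843 = 6266
carton 9: 6266 + 843 = 7109
carton 10: 7109 + 843 = 7952
carton 11: 7952 + 843 = 8795
carton 12: 8795 + 843 = 9638
carton 13: 9638 + 843 = 10481
carton 14: 10481 + 843 = 11324
carton 15: 11324 + 843 = 12167
carton 16: 12167 + 843 = 13010
carton 17: 13010 + 843 = 13853
carton 18: 13853 + 843 = 14696

365, 1208, 2051, 2894, 3737, 4580, 5423, 6266, 7109, 7952, 8795, 9638, 10481, 11324, 12167, 13010, 13853, 14696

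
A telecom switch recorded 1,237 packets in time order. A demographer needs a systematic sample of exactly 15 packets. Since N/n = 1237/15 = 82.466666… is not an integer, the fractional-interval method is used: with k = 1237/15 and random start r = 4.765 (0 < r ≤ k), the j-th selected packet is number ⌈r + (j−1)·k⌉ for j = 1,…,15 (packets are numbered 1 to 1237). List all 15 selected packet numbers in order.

5, 88, 170, 253, 335, 418, 500, 583, 665, 747, 830, 912, 995, 1077, 1160

j=1: r + 0k = 4.765 → ⌈·⌉ = 5
j=2: r + 1k = 87.231666… → ⌈·⌉ = 88
j=3: r + 2k = 169.698333… → ⌈·⌉ = 170
j=4: r + 3k = 252.165 → ⌈·⌉ = 253
j=5: r + 4k = 334.631666… → ⌈·⌉ = 335
j=6: r + 5k = 417.098333… → ⌈·⌉ = 418
j=7: r + 6k = 499.565 → ⌈·⌉ = 500
j=8: r + 7k = 582.031666… → ⌈·⌉ = 583
j=9: r + 8k = 664.498333… → ⌈·⌉ = 665
j=10: r + 9k = 746.965 → ⌈·⌉ = 747
j=11: r + 10k = 829.431666… → ⌈·⌉ = 830
j=12: r + 11k = 911.898333… → ⌈·⌉ = 912
j=13: r + 12k = 994.365 → ⌈·⌉ = 995
j=14: r + 13k = 1076.831666… → ⌈·⌉ = 1077
j=15: r + 14k = 1159.298333… → ⌈·⌉ = 1160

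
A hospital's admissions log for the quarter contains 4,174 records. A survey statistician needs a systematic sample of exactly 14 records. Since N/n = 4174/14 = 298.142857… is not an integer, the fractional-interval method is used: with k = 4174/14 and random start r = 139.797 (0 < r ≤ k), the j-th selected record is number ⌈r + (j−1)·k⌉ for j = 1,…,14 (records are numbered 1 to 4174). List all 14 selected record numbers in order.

140, 438, 737, 1035, 1333, 1631, 1929, 2227, 2525, 2824, 3122, 3420, 3718, 4016

j=1: r + 0k = 139.797 → ⌈·⌉ = 140
j=2: r + 1k = 437.939857… → ⌈·⌉ = 438
j=3: r + 2k = 736.082714… → ⌈·⌉ = 737
j=4: r + 3k = 1034.225571… → ⌈·⌉ = 1035
j=5: r + 4k = 1332.368428… → ⌈·⌉ = 1333
j=6: r + 5k = 1630.511285… → ⌈·⌉ = 1631
j=7: r + 6k = 1928.654142… → ⌈·⌉ = 1929
j=8: r + 7k = 2226.797 → ⌈·⌉ = 2227
j=9: r + 8k = 2524.939857… → ⌈·⌉ = 2525
j=10: r + 9k = 2823.082714… → ⌈·⌉ = 2824
j=11: r + 10k = 3121.225571… → ⌈·⌉ = 3122
j=12: r + 11k = 3419.368428… → ⌈·⌉ = 3420
j=13: r + 12k = 3717.511285… → ⌈·⌉ = 3718
j=14: r + 13k = 4015.654142… → ⌈·⌉ = 4016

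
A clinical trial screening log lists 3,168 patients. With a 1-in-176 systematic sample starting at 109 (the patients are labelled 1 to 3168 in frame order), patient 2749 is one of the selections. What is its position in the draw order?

16

k = 176
position = (2749 − 109)/176 + 1 = 2640/176 + 1 = 15 + 1 = 16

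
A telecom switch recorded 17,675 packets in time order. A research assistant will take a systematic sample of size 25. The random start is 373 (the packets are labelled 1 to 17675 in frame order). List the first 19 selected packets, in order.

373, 1080, 1787, 2494, 3201, 3908, 4615, 5322, 6029, 6736, 7443, 8150, 8857, 9564, 10271, 10978, 11685, 12392, 13099

k = N/n = 17675/25 = 707
packet 1: 373
packet 2: 373 + 707 = 1080
packet 3: 1080 + 707 = 1787
packet 4: 1787 + 707 = 2494
packet 5: 2494 + 707 = 3201
packet 6: 3201 + 707 = 3908
packet 7: 3908 + 707 = 4615
packet 8: 4615 + 707 = 5322
packet 9: 5322 + 707 = 6029
packet 10: 6029 + 707 = 6736
packet 11: 6736 + 707 = 7443
packet 12: 7443 + 707 = 8150
packet 13: 8150 + 707 = 8857
packet 14: 8857 + 707 = 9564
packet 15: 9564 + 707 = 10271
packet 16: 10271 + 707 = 10978
packet 17: 10978 + 707 = 11685
packet 18: 11685 + 707 = 12392
packet 19: 12392 + 707 = 13099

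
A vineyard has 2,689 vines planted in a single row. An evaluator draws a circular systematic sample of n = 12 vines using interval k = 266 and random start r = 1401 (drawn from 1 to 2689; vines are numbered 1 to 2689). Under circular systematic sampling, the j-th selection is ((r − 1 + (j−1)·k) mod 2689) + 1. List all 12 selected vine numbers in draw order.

1401, 1667, 1933, 2199, 2465, 42, 308, 574, 840, 1106, 1372, 1638

Selection 1: 1401
Selection 2: 1401 + 266 = 1667
Selection 3: 1667 + 266 = 1933
Selection 4: 1933 + 266 = 2199
Selection 5: 2199 + 266 = 2465
Selection 6: 2465 + 266 = 2731 → 2731 − 2689 = 42
Selection 7: 42 + 266 = 308
Selection 8: 308 + 266 = 574
Selection 9: 574 + 266 = 840
Selection 10: 840 + 266 = 1106
Selection 11: 1106 + 266 = 1372
Selection 12: 1372 + 266 = 1638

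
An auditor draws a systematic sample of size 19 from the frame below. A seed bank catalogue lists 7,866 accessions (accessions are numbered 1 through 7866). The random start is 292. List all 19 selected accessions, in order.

k = N/n = 7866/19 = 414
accession 1: 292
accession 2: 292 + 414 = 706
accession 3: 706 + 414 = 1120
accession 4: 1120 + 414 = 1534
accession 5: 1534 + 414 = 1948
accession 6: 1948 + 414 = 2362
accession 7: 2362 + 414 = 2776
accession 8: 2776 + 414 = 3190
accession 9: 3190 + 414 = 3604
accession 10: 3604 + 414 = 4018
accession 11: 4018 + 414 = 4432
accession 12: 4432 + 414 = 4846
accession 13: 4846 + 414 = 5260
accession 14: 5260 + 414 = 5674
accession 15: 5674 + 414 = 6088
accession 16: 6088 + 414 = 6502
accession 17: 6502 + 414 = 6916
accession 18: 6916 + 414 = 7330
accession 19: 7330 + 414 = 7744

292, 706, 1120, 1534, 1948, 2362, 2776, 3190, 3604, 4018, 4432, 4846, 5260, 5674, 6088, 6502, 6916, 7330, 7744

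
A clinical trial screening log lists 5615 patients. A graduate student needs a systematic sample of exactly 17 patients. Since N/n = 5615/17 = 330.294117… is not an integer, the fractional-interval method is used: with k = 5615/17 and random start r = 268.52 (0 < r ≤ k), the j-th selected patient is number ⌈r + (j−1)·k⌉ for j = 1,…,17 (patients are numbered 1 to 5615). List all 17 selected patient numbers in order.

269, 599, 930, 1260, 1590, 1920, 2251, 2581, 2911, 3242, 3572, 3902, 4233, 4563, 4893, 5223, 5554

j=1: r + 0k = 268.52 → ⌈·⌉ = 269
j=2: r + 1k = 598.814117… → ⌈·⌉ = 599
j=3: r + 2k = 929.108235… → ⌈·⌉ = 930
j=4: r + 3k = 1259.402352… → ⌈·⌉ = 1260
j=5: r + 4k = 1589.696470… → ⌈·⌉ = 1590
j=6: r + 5k = 1919.990588… → ⌈·⌉ = 1920
j=7: r + 6k = 2250.284705… → ⌈·⌉ = 2251
j=8: r + 7k = 2580.578823… → ⌈·⌉ = 2581
j=9: r + 8k = 2910.872941… → ⌈·⌉ = 2911
j=10: r + 9k = 3241.167058… → ⌈·⌉ = 3242
j=11: r + 10k = 3571.461176… → ⌈·⌉ = 3572
j=12: r + 11k = 3901.755294… → ⌈·⌉ = 3902
j=13: r + 12k = 4232.049411… → ⌈·⌉ = 4233
j=14: r + 13k = 4562.343529… → ⌈·⌉ = 4563
j=15: r + 14k = 4892.637647… → ⌈·⌉ = 4893
j=16: r + 15k = 5222.931764… → ⌈·⌉ = 5223
j=17: r + 16k = 5553.225882… → ⌈·⌉ = 5554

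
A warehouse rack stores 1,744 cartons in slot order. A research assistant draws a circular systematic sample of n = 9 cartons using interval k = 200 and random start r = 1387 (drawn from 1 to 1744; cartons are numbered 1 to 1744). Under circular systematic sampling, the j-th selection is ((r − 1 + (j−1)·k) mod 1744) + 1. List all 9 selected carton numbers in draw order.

1387, 1587, 43, 243, 443, 643, 843, 1043, 1243

Selection 1: 1387
Selection 2: 1387 + 200 = 1587
Selection 3: 1587 + 200 = 1787 → 1787 − 1744 = 43
Selection 4: 43 + 200 = 243
Selection 5: 243 + 200 = 443
Selection 6: 443 + 200 = 643
Selection 7: 643 + 200 = 843
Selection 8: 843 + 200 = 1043
Selection 9: 1043 + 200 = 1243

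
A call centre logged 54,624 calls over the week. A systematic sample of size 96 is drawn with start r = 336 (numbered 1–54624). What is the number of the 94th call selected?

53253

k = 54624/96 = 569
94th selection = r + (94−1)·k = 336 + 93×569 = 336 + 52917 = 53253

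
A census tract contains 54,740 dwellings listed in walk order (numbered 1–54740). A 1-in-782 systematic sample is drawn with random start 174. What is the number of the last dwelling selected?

k = 782
70th selection = r + (70−1)·k = 174 + 69×782 = 174 + 53958 = 54132

54132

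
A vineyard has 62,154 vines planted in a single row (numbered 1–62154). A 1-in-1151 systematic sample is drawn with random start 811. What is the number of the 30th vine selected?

34190

k = 1151
30th selection = r + (30−1)·k = 811 + 29×1151 = 811 + 33379 = 34190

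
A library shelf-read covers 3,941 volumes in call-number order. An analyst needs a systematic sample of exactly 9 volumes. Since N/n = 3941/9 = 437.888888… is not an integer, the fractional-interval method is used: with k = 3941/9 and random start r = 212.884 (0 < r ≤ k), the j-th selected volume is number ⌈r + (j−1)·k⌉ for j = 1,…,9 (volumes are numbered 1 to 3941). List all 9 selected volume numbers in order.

213, 651, 1089, 1527, 1965, 2403, 2841, 3279, 3716

j=1: r + 0k = 212.884 → ⌈·⌉ = 213
j=2: r + 1k = 650.772888… → ⌈·⌉ = 651
j=3: r + 2k = 1088.661777… → ⌈·⌉ = 1089
j=4: r + 3k = 1526.550666… → ⌈·⌉ = 1527
j=5: r + 4k = 1964.439555… → ⌈·⌉ = 1965
j=6: r + 5k = 2402.328444… → ⌈·⌉ = 2403
j=7: r + 6k = 2840.217333… → ⌈·⌉ = 2841
j=8: r + 7k = 3278.106222… → ⌈·⌉ = 3279
j=9: r + 8k = 3715.995111… → ⌈·⌉ = 3716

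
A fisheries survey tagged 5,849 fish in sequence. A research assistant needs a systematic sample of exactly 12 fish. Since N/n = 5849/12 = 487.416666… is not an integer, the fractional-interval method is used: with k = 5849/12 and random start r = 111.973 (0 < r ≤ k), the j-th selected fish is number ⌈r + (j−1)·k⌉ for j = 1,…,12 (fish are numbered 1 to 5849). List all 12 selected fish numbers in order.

112, 600, 1087, 1575, 2062, 2550, 3037, 3524, 4012, 4499, 4987, 5474

j=1: r + 0k = 111.973 → ⌈·⌉ = 112
j=2: r + 1k = 599.389666… → ⌈·⌉ = 600
j=3: r + 2k = 1086.806333… → ⌈·⌉ = 1087
j=4: r + 3k = 1574.223 → ⌈·⌉ = 1575
j=5: r + 4k = 2061.639666… → ⌈·⌉ = 2062
j=6: r + 5k = 2549.056333… → ⌈·⌉ = 2550
j=7: r + 6k = 3036.473 → ⌈·⌉ = 3037
j=8: r + 7k = 3523.889666… → ⌈·⌉ = 3524
j=9: r + 8k = 4011.306333… → ⌈·⌉ = 4012
j=10: r + 9k = 4498.723 → ⌈·⌉ = 4499
j=11: r + 10k = 4986.139666… → ⌈·⌉ = 4987
j=12: r + 11k = 5473.556333… → ⌈·⌉ = 5474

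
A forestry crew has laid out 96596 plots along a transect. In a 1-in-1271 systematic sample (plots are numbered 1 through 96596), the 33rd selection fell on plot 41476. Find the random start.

804

k = 1271
r = 41476 − (33−1)×1271 = 41476 − 40672 = 804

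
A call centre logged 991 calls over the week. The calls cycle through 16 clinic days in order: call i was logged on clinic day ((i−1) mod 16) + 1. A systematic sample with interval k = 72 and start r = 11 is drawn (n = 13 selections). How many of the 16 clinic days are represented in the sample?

Consecutive selections differ by k = 72, so their clinic day numbers differ by 72 mod 16 = 8.
gcd(72, 16) = 8, so the sample visits 16/8 = 2 distinct residues mod 16.
Start 11 is clinic day 11; the clinic days hit are 3, 11.

2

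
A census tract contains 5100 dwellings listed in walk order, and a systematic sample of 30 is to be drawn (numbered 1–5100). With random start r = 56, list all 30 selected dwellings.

k = N/n = 5100/30 = 170
dwelling 1: 56
dwelling 2: 56 + 170 = 226
dwelling 3: 226 + 170 = 396
dwelling 4: 396 + 170 = 566
dwelling 5: 566 + 170 = 736
dwelling 6: 736 + 170 = 906
dwelling 7: 906 + 170 = 1076
dwelling 8: 1076 + 170 = 1246
dwelling 9: 1246 + 170 = 1416
dwelling 10: 1416 + 170 = 1586
dwelling 11: 1586 + 170 = 1756
dwelling 12: 1756 + 170 = 1926
dwelling 13: 1926 + 170 = 2096
dwelling 14: 2096 + 170 = 2266
dwelling 15: 2266 + 170 = 2436
dwelling 16: 2436 + 170 = 2606
dwelling 17: 2606 + 170 = 2776
dwelling 18: 2776 + 170 = 2946
dwelling 19: 2946 + 170 = 3116
dwelling 20: 3116 + 170 = 3286
dwelling 21: 3286 + 170 = 3456
dwelling 22: 3456 + 170 = 3626
dwelling 23: 3626 + 170 = 3796
dwelling 24: 3796 + 170 = 3966
dwelling 25: 3966 + 170 = 4136
dwelling 26: 4136 + 170 = 4306
dwelling 27: 4306 + 170 = 4476
dwelling 28: 4476 + 170 = 4646
dwelling 29: 4646 + 170 = 4816
dwelling 30: 4816 + 170 = 4986

56, 226, 396, 566, 736, 906, 1076, 1246, 1416, 1586, 1756, 1926, 2096, 2266, 2436, 2606, 2776, 2946, 3116, 3286, 3456, 3626, 3796, 3966, 4136, 4306, 4476, 4646, 4816, 4986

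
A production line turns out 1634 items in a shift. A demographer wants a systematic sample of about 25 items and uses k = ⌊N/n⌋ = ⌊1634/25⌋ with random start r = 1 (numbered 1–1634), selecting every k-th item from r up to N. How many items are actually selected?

26

k = ⌊1634/25⌋ = 65
Achieved size = ⌊(1634 − 1)/65⌋ + 1 = ⌊1633/65⌋ + 1 = 25 + 1 = 26
(last selection: 1 + 25×65 = 1626 ≤ 1634; next would be 1691 > 1634)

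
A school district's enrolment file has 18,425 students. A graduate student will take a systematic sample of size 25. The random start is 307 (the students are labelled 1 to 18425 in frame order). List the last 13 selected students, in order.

9151, 9888, 10625, 11362, 12099, 12836, 13573, 14310, 15047, 15784, 16521, 17258, 17995

k = N/n = 18425/25 = 737
13th selection = 307 + 12×737 = 9151
14th: 9151 + 737 = 9888
15th: 9888 + 737 = 10625
16th: 10625 + 737 = 11362
17th: 11362 + 737 = 12099
18th: 12099 + 737 = 12836
19th: 12836 + 737 = 13573
20th: 13573 + 737 = 14310
21st: 14310 + 737 = 15047
22nd: 15047 + 737 = 15784
23rd: 15784 + 737 = 16521
24th: 16521 + 737 = 17258
25th: 17258 + 737 = 17995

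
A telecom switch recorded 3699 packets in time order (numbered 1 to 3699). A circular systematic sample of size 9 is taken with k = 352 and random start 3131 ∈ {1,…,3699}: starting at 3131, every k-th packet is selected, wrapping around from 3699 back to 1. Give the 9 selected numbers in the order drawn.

Selection 1: 3131
Selection 2: 3131 + 352 = 3483
Selection 3: 3483 + 352 = 3835 → 3835 − 3699 = 136
Selection 4: 136 + 352 = 488
Selection 5: 488 + 352 = 840
Selection 6: 840 + 352 = 1192
Selection 7: 1192 + 352 = 1544
Selection 8: 1544 + 352 = 1896
Selection 9: 1896 + 352 = 2248

3131, 3483, 136, 488, 840, 1192, 1544, 1896, 2248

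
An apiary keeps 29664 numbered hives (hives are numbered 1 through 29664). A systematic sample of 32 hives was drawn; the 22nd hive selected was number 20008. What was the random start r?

k = 29664/32 = 927
r = 20008 − (22−1)×927 = 20008 − 19467 = 541

541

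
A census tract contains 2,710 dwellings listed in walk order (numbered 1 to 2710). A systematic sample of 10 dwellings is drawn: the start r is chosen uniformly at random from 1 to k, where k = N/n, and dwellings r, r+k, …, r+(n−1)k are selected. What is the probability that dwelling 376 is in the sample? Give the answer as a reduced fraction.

1/271

k = 2710/10 = 271.
Dwelling 376 is selected iff r ≡ 376 (mod 271); exactly one such r in {1,…,271}.
Inclusion probability = 1/271.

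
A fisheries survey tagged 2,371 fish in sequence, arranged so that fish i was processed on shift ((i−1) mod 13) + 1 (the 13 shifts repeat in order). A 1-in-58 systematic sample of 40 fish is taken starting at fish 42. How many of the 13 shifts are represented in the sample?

Consecutive selections differ by k = 58, so their shift numbers differ by 58 mod 13 = 6.
gcd(58, 13) = 1, so the sample visits 13/1 = 13 distinct residues mod 13.
Start 42 is shift 3; the shifts hit are 1, 2, 3, 4, 5, 6, 7, 8, 9, 10, 11, 12, 13.

13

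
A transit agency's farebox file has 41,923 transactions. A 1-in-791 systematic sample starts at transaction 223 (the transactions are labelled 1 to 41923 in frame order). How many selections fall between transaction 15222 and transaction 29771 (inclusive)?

k = 791
First selection ≥ 15222: 223 + ⌈(15222−223)/791⌉·791 = 223 + 19×791 = 15252
Last selection ≤ 29771: 223 + ⌊(29771−223)/791⌋·791 = 223 + 37×791 = 29490
Count = 37 − 19 + 1 = 19

19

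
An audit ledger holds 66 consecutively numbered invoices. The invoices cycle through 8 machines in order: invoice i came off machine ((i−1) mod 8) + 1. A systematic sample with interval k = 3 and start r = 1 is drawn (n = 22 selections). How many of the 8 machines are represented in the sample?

8

Consecutive selections differ by k = 3, so their machine numbers differ by 3 mod 8 = 3.
gcd(3, 8) = 1, so the sample visits 8/1 = 8 distinct residues mod 8.
Start 1 is machine 1; the machines hit are 1, 2, 3, 4, 5, 6, 7, 8.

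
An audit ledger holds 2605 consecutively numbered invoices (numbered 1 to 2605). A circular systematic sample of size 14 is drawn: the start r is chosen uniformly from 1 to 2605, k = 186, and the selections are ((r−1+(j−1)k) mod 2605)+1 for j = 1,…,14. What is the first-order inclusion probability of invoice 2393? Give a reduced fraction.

14/2605

For each position j, as r ranges over 1…2605 the j-th selection hits every invoice exactly once, so invoice 2393 is selected for exactly 14 of the 2605 starts.
Inclusion probability = 14/2605.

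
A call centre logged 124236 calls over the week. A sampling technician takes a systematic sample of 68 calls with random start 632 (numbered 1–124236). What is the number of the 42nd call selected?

k = 124236/68 = 1827
42nd selection = r + (42−1)·k = 632 + 41×1827 = 632 + 74907 = 75539

75539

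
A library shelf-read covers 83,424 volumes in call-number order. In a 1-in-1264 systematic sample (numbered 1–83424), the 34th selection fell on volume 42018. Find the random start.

k = 1264
r = 42018 − (34−1)×1264 = 42018 − 41712 = 306

306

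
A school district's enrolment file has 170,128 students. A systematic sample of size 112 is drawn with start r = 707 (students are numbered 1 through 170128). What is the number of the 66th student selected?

k = 170128/112 = 1519
66th selection = r + (66−1)·k = 707 + 65×1519 = 707 + 98735 = 99442

99442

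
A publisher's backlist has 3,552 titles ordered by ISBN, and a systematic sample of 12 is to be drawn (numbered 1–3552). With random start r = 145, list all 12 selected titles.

k = N/n = 3552/12 = 296
title 1: 145
title 2: 145 + 296 = 441
title 3: 441 + 296 = 737
title 4: 737 + 296 = 1033
title 5: 1033 + 296 = 1329
title 6: 1329 + 296 = 1625
title 7: 1625 + 296 = 1921
title 8: 1921 + 296 = 2217
title 9: 2217 + 296 = 2513
title 10: 2513 + 296 = 2809
title 11: 2809 + 296 = 3105
title 12: 3105 + 296 = 3401

145, 441, 737, 1033, 1329, 1625, 1921, 2217, 2513, 2809, 3105, 3401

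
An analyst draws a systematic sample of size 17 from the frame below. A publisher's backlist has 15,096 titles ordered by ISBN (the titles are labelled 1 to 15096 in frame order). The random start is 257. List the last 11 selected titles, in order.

k = N/n = 15096/17 = 888
7th selection = 257 + 6×888 = 5585
8th: 5585 + 888 = 6473
9th: 6473 + 888 = 7361
10th: 7361 + 888 = 8249
11th: 8249 + 888 = 9137
12th: 9137 + 888 = 10025
13th: 10025 + 888 = 10913
14th: 10913 + 888 = 11801
15th: 11801 + 888 = 12689
16th: 12689 + 888 = 13577
17th: 13577 + 888 = 14465

5585, 6473, 7361, 8249, 9137, 10025, 10913, 11801, 12689, 13577, 14465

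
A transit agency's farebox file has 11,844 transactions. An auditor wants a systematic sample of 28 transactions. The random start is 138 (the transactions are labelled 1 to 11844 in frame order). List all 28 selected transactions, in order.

k = N/n = 11844/28 = 423
transaction 1: 138
transaction 2: 138 + 423 = 561
transaction 3: 561 + 423 = 984
transaction 4: 984 + 423 = 1407
transaction 5: 1407 + 423 = 1830
transaction 6: 1830 + 423 = 2253
transaction 7: 2253 + 423 = 2676
transaction 8: 2676 + 423 = 3099
transaction 9: 3099 + 423 = 3522
transaction 10: 3522 + 423 = 3945
transaction 11: 3945 + 423 = 4368
transaction 12: 4368 + 423 = 4791
transaction 13: 4791 + 423 = 5214
transaction 14: 5214 + 423 = 5637
transaction 15: 5637 + 423 = 6060
transaction 16: 6060 + 423 = 6483
transaction 17: 6483 + 423 = 6906
transaction 18: 6906 + 423 = 7329
transaction 19: 7329 + 423 = 7752
transaction 20: 7752 + 423 = 8175
transaction 21: 8175 + 423 = 8598
transaction 22: 8598 + 423 = 9021
transaction 23: 9021 + 423 = 9444
transaction 24: 9444 + 423 = 9867
transaction 25: 9867 + 423 = 10290
transaction 26: 10290 + 423 = 10713
transaction 27: 10713 + 423 = 11136
transaction 28: 11136 + 423 = 11559

138, 561, 984, 1407, 1830, 2253, 2676, 3099, 3522, 3945, 4368, 4791, 5214, 5637, 6060, 6483, 6906, 7329, 7752, 8175, 8598, 9021, 9444, 9867, 10290, 10713, 11136, 11559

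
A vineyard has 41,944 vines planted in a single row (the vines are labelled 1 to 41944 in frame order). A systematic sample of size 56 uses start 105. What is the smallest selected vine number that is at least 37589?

k = 41944/56 = 749
Steps past start: ⌈(37589 − 105)/749⌉ = ⌈37484/749⌉ = 51
Selected vine: 105 + 51×749 = 38304

38304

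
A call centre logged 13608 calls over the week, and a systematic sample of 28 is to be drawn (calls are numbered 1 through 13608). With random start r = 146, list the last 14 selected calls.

6950, 7436, 7922, 8408, 8894, 9380, 9866, 10352, 10838, 11324, 11810, 12296, 12782, 13268

k = N/n = 13608/28 = 486
15th selection = 146 + 14×486 = 6950
16th: 6950 + 486 = 7436
17th: 7436 + 486 = 7922
18th: 7922 + 486 = 8408
19th: 8408 + 486 = 8894
20th: 8894 + 486 = 9380
21st: 9380 + 486 = 9866
22nd: 9866 + 486 = 10352
23rd: 10352 + 486 = 10838
24th: 10838 + 486 = 11324
25th: 11324 + 486 = 11810
26th: 11810 + 486 = 12296
27th: 12296 + 486 = 12782
28th: 12782 + 486 = 13268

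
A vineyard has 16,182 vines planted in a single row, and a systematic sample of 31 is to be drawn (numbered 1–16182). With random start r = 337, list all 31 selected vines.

337, 859, 1381, 1903, 2425, 2947, 3469, 3991, 4513, 5035, 5557, 6079, 6601, 7123, 7645, 8167, 8689, 9211, 9733, 10255, 10777, 11299, 11821, 12343, 12865, 13387, 13909, 14431, 14953, 15475, 15997

k = N/n = 16182/31 = 522
vine 1: 337
vine 2: 337 + 522 = 859
vine 3: 859 + 522 = 1381
vine 4: 1381 + 522 = 1903
vine 5: 1903 + 522 = 2425
vine 6: 2425 + 522 = 2947
vine 7: 2947 + 522 = 3469
vine 8: 3469 + 522 = 3991
vine 9: 3991 + 522 = 4513
vine 10: 4513 + 522 = 5035
vine 11: 5035 + 522 = 5557
vine 12: 5557 + 522 = 6079
vine 13: 6079 + 522 = 6601
vine 14: 6601 + 522 = 7123
vine 15: 7123 + 522 = 7645
vine 16: 7645 + 522 = 8167
vine 17: 8167 + 522 = 8689
vine 18: 8689 + 522 = 9211
vine 19: 9211 + 522 = 9733
vine 20: 9733 + 522 = 10255
vine 21: 10255 + 522 = 10777
vine 22: 10777 + 522 = 11299
vine 23: 11299 + 522 = 11821
vine 24: 11821 + 522 = 12343
vine 25: 12343 + 522 = 12865
vine 26: 12865 + 522 = 13387
vine 27: 13387 + 522 = 13909
vine 28: 13909 + 522 = 14431
vine 29: 14431 + 522 = 14953
vine 30: 14953 + 522 = 15475
vine 31: 15475 + 522 = 15997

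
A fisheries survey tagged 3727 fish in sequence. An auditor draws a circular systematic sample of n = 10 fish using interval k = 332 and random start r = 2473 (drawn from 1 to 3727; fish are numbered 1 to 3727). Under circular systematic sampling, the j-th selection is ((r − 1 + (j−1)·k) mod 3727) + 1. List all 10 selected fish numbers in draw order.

Selection 1: 2473
Selection 2: 2473 + 332 = 2805
Selection 3: 2805 + 332 = 3137
Selection 4: 3137 + 332 = 3469
Selection 5: 3469 + 332 = 3801 → 3801 − 3727 = 74
Selection 6: 74 + 332 = 406
Selection 7: 406 + 332 = 738
Selection 8: 738 + 332 = 1070
Selection 9: 1070 + 332 = 1402
Selection 10: 1402 + 332 = 1734

2473, 2805, 3137, 3469, 74, 406, 738, 1070, 1402, 1734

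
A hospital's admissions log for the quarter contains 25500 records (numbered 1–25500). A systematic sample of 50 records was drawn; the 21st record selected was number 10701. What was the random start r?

k = 25500/50 = 510
r = 10701 − (21−1)×510 = 10701 − 10200 = 501

501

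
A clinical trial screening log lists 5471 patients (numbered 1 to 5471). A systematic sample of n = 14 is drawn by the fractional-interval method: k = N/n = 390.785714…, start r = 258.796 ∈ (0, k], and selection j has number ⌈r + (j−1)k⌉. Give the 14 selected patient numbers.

259, 650, 1041, 1432, 1822, 2213, 2604, 2995, 3386, 3776, 4167, 4558, 4949, 5340

j=1: r + 0k = 258.796 → ⌈·⌉ = 259
j=2: r + 1k = 649.581714… → ⌈·⌉ = 650
j=3: r + 2k = 1040.367428… → ⌈·⌉ = 1041
j=4: r + 3k = 1431.153142… → ⌈·⌉ = 1432
j=5: r + 4k = 1821.938857… → ⌈·⌉ = 1822
j=6: r + 5k = 2212.724571… → ⌈·⌉ = 2213
j=7: r + 6k = 2603.510285… → ⌈·⌉ = 2604
j=8: r + 7k = 2994.296 → ⌈·⌉ = 2995
j=9: r + 8k = 3385.081714… → ⌈·⌉ = 3386
j=10: r + 9k = 3775.867428… → ⌈·⌉ = 3776
j=11: r + 10k = 4166.653142… → ⌈·⌉ = 4167
j=12: r + 11k = 4557.438857… → ⌈·⌉ = 4558
j=13: r + 12k = 4948.224571… → ⌈·⌉ = 4949
j=14: r + 13k = 5339.010285… → ⌈·⌉ = 5340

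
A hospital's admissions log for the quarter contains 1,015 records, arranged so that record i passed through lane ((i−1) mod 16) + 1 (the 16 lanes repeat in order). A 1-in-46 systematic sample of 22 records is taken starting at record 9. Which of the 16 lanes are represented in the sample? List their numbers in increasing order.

1, 3, 5, 7, 9, 11, 13, 15

Consecutive selections differ by k = 46, so their lane numbers differ by 46 mod 16 = 14.
gcd(46, 16) = 2, so the sample visits 16/2 = 8 distinct residues mod 16.
Start 9 is lane 9; the lanes hit are 1, 3, 5, 7, 9, 11, 13, 15.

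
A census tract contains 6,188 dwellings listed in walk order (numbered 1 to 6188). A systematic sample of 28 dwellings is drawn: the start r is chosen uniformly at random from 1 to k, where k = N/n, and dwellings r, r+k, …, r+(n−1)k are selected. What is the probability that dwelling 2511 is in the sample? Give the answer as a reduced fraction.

k = 6188/28 = 221.
Dwelling 2511 is selected iff r ≡ 2511 (mod 221); exactly one such r in {1,…,221}.
Inclusion probability = 1/221.

1/221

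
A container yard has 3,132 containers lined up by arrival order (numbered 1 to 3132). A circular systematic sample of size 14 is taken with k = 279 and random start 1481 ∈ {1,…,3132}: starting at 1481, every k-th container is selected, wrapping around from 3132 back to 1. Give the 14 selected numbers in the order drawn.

Selection 1: 1481
Selection 2: 1481 + 279 = 1760
Selection 3: 1760 + 279 = 2039
Selection 4: 2039 + 279 = 2318
Selection 5: 2318 + 279 = 2597
Selection 6: 2597 + 279 = 2876
Selection 7: 2876 + 279 = 3155 → 3155 − 3132 = 23
Selection 8: 23 + 279 = 302
Selection 9: 302 + 279 = 581
Selection 10: 581 + 279 = 860
Selection 11: 860 + 279 = 1139
Selection 12: 1139 + 279 = 1418
Selection 13: 1418 + 279 = 1697
Selection 14: 1697 + 279 = 1976

1481, 1760, 2039, 2318, 2597, 2876, 23, 302, 581, 860, 1139, 1418, 1697, 1976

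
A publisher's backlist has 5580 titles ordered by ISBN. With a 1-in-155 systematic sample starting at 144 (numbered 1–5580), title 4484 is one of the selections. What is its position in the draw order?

29

k = 155
position = (4484 − 144)/155 + 1 = 4340/155 + 1 = 28 + 1 = 29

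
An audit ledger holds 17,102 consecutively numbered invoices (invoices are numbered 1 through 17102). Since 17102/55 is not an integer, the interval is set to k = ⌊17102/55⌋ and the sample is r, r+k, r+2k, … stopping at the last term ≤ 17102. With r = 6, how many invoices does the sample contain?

k = ⌊17102/55⌋ = 310
Achieved size = ⌊(17102 − 6)/310⌋ + 1 = ⌊17096/310⌋ + 1 = 55 + 1 = 56
(last selection: 6 + 55×310 = 17056 ≤ 17102; next would be 17366 > 17102)

56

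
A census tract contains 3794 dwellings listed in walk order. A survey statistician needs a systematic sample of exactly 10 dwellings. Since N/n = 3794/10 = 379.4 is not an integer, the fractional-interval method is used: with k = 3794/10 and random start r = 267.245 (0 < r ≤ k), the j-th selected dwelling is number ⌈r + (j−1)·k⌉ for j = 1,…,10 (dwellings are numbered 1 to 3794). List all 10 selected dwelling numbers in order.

j=1: r + 0k = 267.245 → ⌈·⌉ = 268
j=2: r + 1k = 646.645 → ⌈·⌉ = 647
j=3: r + 2k = 1026.045 → ⌈·⌉ = 1027
j=4: r + 3k = 1405.445 → ⌈·⌉ = 1406
j=5: r + 4k = 1784.845 → ⌈·⌉ = 1785
j=6: r + 5k = 2164.245 → ⌈·⌉ = 2165
j=7: r + 6k = 2543.645 → ⌈·⌉ = 2544
j=8: r + 7k = 2923.045 → ⌈·⌉ = 2924
j=9: r + 8k = 3302.445 → ⌈·⌉ = 3303
j=10: r + 9k = 3681.845 → ⌈·⌉ = 3682

268, 647, 1027, 1406, 1785, 2165, 2544, 2924, 3303, 3682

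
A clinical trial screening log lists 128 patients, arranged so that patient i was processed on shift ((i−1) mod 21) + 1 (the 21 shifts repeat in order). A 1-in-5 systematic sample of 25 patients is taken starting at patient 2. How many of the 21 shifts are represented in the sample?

Consecutive selections differ by k = 5, so their shift numbers differ by 5 mod 21 = 5.
gcd(5, 21) = 1, so the sample visits 21/1 = 21 distinct residues mod 21.
Start 2 is shift 2; the shifts hit are 1, 2, 3, 4, 5, 6, 7, 8, 9, 10, 11, 12, 13, 14, 15, 16, 17, 18, 19, 20, 21.

21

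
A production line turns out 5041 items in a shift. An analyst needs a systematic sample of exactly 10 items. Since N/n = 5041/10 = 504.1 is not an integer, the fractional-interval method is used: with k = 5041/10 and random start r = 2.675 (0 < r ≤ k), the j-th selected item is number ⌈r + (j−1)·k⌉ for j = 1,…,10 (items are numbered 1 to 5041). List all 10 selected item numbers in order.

j=1: r + 0k = 2.675 → ⌈·⌉ = 3
j=2: r + 1k = 506.775 → ⌈·⌉ = 507
j=3: r + 2k = 1010.875 → ⌈·⌉ = 1011
j=4: r + 3k = 1514.975 → ⌈·⌉ = 1515
j=5: r + 4k = 2019.075 → ⌈·⌉ = 2020
j=6: r + 5k = 2523.175 → ⌈·⌉ = 2524
j=7: r + 6k = 3027.275 → ⌈·⌉ = 3028
j=8: r + 7k = 3531.375 → ⌈·⌉ = 3532
j=9: r + 8k = 4035.475 → ⌈·⌉ = 4036
j=10: r + 9k = 4539.575 → ⌈·⌉ = 4540

3, 507, 1011, 1515, 2020, 2524, 3028, 3532, 4036, 4540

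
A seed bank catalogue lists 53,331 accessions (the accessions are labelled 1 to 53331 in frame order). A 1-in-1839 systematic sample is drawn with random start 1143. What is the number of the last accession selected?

k = 1839
29th selection = r + (29−1)·k = 1143 + 28×1839 = 1143 + 51492 = 52635

52635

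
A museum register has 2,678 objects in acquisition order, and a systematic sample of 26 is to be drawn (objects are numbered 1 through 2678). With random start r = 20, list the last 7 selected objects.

k = N/n = 2678/26 = 103
20th selection = 20 + 19×103 = 1977
21st: 1977 + 103 = 2080
22nd: 2080 + 103 = 2183
23rd: 2183 + 103 = 2286
24th: 2286 + 103 = 2389
25th: 2389 + 103 = 2492
26th: 2492 + 103 = 2595

1977, 2080, 2183, 2286, 2389, 2492, 2595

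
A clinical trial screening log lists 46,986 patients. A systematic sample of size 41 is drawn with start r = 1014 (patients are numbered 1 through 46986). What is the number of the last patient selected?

46854

k = 46986/41 = 1146
41st selection = r + (41−1)·k = 1014 + 40×1146 = 1014 + 45840 = 46854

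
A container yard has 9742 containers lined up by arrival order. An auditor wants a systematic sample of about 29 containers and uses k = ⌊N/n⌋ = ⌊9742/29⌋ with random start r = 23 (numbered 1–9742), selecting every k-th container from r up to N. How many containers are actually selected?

30

k = ⌊9742/29⌋ = 335
Achieved size = ⌊(9742 − 23)/335⌋ + 1 = ⌊9719/335⌋ + 1 = 29 + 1 = 30
(last selection: 23 + 29×335 = 9738 ≤ 9742; next would be 10073 > 9742)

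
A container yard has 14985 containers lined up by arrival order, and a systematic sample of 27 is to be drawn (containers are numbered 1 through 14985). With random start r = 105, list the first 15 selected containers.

105, 660, 1215, 1770, 2325, 2880, 3435, 3990, 4545, 5100, 5655, 6210, 6765, 7320, 7875

k = N/n = 14985/27 = 555
container 1: 105
container 2: 105 + 555 = 660
container 3: 660 + 555 = 1215
container 4: 1215 + 555 = 1770
container 5: 1770 + 555 = 2325
container 6: 2325 + 555 = 2880
container 7: 2880 + 555 = 3435
container 8: 3435 + 555 = 3990
container 9: 3990 + 555 = 4545
container 10: 4545 + 555 = 5100
container 11: 5100 + 555 = 5655
container 12: 5655 + 555 = 6210
container 13: 6210 + 555 = 6765
container 14: 6765 + 555 = 7320
container 15: 7320 + 555 = 7875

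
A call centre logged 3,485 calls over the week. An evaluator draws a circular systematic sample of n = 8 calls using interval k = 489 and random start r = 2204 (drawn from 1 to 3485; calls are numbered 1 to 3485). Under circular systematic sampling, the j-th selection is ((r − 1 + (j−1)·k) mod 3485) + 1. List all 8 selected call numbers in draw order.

Selection 1: 2204
Selection 2: 2204 + 489 = 2693
Selection 3: 2693 + 489 = 3182
Selection 4: 3182 + 489 = 3671 → 3671 − 3485 = 186
Selection 5: 186 + 489 = 675
Selection 6: 675 + 489 = 1164
Selection 7: 1164 + 489 = 1653
Selection 8: 1653 + 489 = 2142

2204, 2693, 3182, 186, 675, 1164, 1653, 2142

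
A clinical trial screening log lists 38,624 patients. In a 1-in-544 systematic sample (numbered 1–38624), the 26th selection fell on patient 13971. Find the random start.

k = 544
r = 13971 − (26−1)×544 = 13971 − 13600 = 371

371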